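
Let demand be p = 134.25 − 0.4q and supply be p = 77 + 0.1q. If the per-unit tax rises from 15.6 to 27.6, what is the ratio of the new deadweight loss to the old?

Competitive equilibrium: 134.25 − 0.4q = 77 + 0.1q → q* = 114.5, p* = 88.45.
For a per-unit tax t: Δq = t/0.5, so DWL = ½·t·(t/0.5) = t²/1.
At t = 15.6: DWL = 243.36. At t = 27.6: DWL = 761.76.
Ratio = (27.6/15.6)² = 3.130.

3.130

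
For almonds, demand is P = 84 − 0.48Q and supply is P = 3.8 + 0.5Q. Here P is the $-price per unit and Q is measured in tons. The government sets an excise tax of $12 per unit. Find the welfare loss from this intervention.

$73.47

Competitive equilibrium: 84 − 0.48Q = 3.8 + 0.5Q → Q* = 81.8367, P* = 44.7184.
With the tax, the buyer price exceeds the seller price by 12: (84 − 0.48Q) − (3.8 + 0.5Q) = 12 → Q' = 69.5918.
ΔQ = 81.8367 − 69.5918 = 12.2449; the wedge equals the tax, 12.
The triangle = ½ × 12.2449 × 12 = $73.47.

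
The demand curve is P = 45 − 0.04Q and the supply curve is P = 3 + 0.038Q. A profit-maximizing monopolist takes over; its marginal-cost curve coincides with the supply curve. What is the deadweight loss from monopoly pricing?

1299.36

Competitive equilibrium: 45 − 0.04Q = 3 + 0.038Q → Q* = 538.4615, P* = 23.4615.
Marginal revenue: MR = 45 − 0.08Q. Set MR = MC: 45 − 0.08Q = 3 + 0.038Q → Q_m = 355.9322.
Price P_m = 45 − 0.04·355.9322 = 30.7627; MC(Q_m) = 3 + 0.038·355.9322 = 16.5254.
Competitive Q* = 538.4615, so ΔQ = 182.5293; wedge = 30.7627 − 16.5254 = 14.2373.
Deadweight loss = ½ × 182.5293 × 14.2373 = 1299.36.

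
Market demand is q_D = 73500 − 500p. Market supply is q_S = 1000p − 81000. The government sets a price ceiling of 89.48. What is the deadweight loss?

In inverse form: demand p = 147 − 0.002q, supply p = 81 + 0.001q.
Competitive equilibrium: 147 − 0.002q = 81 + 0.001q → q* = 22000, p* = 103.
At the ceiling p = 89.48, quantity supplied = (89.48 − 81)/0.001 = 8480.
Willingness to pay at q' = 8480: 147 − 0.002·8480 = 130.04.
Δq = 22000 − 8480 = 13520; wedge = 130.04 − 89.48 = 40.56.
Deadweight loss = ½ × 13520 × 40.56 = 274185.60.

274185.60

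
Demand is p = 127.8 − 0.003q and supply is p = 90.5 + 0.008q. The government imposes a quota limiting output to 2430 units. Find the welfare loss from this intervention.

Competitive equilibrium: 127.8 − 0.003q = 90.5 + 0.008q → q* = 3390.9091, p* = 117.6273.
At q = 2430: demand price = 127.8 − 0.003·2430 = 120.51; supply price = 90.5 + 0.008·2430 = 109.94.
Δq = 3390.9091 − 2430 = 960.9091; wedge = 120.51 − 109.94 = 10.57.
DWL = ½ × 960.9091 × 10.57 = 5078.40.

5078.40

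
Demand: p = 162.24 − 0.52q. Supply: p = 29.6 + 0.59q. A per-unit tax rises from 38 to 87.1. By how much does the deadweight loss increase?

Competitive equilibrium: 162.24 − 0.52q = 29.6 + 0.59q → q* = 119.4955, p* = 100.1023.
For a per-unit tax t: Δq = t/1.11, so DWL = ½·t·(t/1.11) = t²/2.22.
At t = 38: DWL = 650.45. At t = 87.1: DWL = 3417.302.
Increase = 3417.302 − 650.45 = 2766.85.

2766.85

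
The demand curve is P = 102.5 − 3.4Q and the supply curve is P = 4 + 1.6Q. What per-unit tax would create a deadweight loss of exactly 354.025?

Competitive equilibrium: 102.5 − 3.4Q = 4 + 1.6Q → Q* = 19.7, P* = 35.52.
A tax t gives ΔQ = t/5 and wedge t, so DWL = t²/10.
t²/10 = 354.025 → t² = 3540.25 → t = 59.5.

59.5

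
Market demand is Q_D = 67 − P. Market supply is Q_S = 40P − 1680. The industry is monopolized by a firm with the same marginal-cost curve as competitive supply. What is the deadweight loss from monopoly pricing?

74.35

In inverse form: demand P = 67 − Q, supply P = 42 + 0.025Q.
Competitive equilibrium: 67 − Q = 42 + 0.025Q → Q* = 24.3902, P* = 42.6098.
Marginal revenue: MR = 67 − 2Q. Set MR = MC: 67 − 2Q = 42 + 0.025Q → Q_m = 12.3457.
Price P_m = 67 − 1·12.3457 = 54.6543; MC(Q_m) = 42 + 0.025·12.3457 = 42.3086.
Competitive Q* = 24.3902, so ΔQ = 12.0445; wedge = 54.6543 − 42.3086 = 12.3457.
Deadweight loss = ½ × 12.0445 × 12.3457 = 74.35.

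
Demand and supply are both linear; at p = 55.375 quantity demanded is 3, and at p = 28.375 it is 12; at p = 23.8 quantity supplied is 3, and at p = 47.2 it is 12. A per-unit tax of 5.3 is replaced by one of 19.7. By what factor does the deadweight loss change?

Demand slope = (28.375 − 55.375)/(12 − 3) = −3, so p = 64.375 − 3q.
Supply slope = (47.2 − 23.8)/(12 − 3) = 2.6, so p = 16 + 2.6q.
Competitive equilibrium: 64.375 − 3q = 16 + 2.6q → q* = 8.6384, p* = 38.4598.
For a per-unit tax t: Δq = t/5.6, so DWL = ½·t·(t/5.6) = t²/11.2.
At t = 5.3: DWL = 2.508. At t = 19.7: DWL = 34.651.
Ratio = (19.7/5.3)² = 13.816.

13.816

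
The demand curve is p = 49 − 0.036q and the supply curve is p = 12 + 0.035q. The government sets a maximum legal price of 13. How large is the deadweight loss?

8612.68

Competitive equilibrium: 49 − 0.036q = 12 + 0.035q → q* = 521.1268, p* = 30.2394.
At the ceiling p = 13, quantity supplied = (13 − 12)/0.035 = 28.5714.
Willingness to pay at q' = 28.5714: 49 − 0.036·28.5714 = 47.9714.
Δq = 521.1268 − 28.5714 = 492.5554; wedge = 47.9714 − 13 = 34.9714.
Deadweight loss = ½ × 492.5554 × 34.9714 = 8612.68.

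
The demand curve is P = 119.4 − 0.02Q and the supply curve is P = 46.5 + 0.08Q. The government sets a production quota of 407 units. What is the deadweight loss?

5184.20

Competitive equilibrium: 119.4 − 0.02Q = 46.5 + 0.08Q → Q* = 729, P* = 104.82.
At Q = 407: demand price = 119.4 − 0.02·407 = 111.26; supply price = 46.5 + 0.08·407 = 79.06.
ΔQ = 729 − 407 = 322; wedge = 111.26 − 79.06 = 32.2.
Deadweight loss = ½ × 322 × 32.2 = 5184.20.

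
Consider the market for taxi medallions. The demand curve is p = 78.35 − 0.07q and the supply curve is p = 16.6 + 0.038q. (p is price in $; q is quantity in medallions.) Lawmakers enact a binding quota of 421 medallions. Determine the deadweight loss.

$1227.33

Competitive equilibrium: 78.35 − 0.07q = 16.6 + 0.038q → q* = 571.7593, p* = 38.3269.
At q = 421: demand price = 78.35 − 0.07·421 = 48.88; supply price = 16.6 + 0.038·421 = 32.598.
Δq = 571.7593 − 421 = 150.7593; wedge = 48.88 − 32.598 = 16.282.
DWL = ½ × 150.7593 × 16.282 = $1227.33.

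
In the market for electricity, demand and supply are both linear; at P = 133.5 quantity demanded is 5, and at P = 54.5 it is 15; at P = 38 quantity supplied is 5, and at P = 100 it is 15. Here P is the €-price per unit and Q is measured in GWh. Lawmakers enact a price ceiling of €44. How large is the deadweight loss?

€237.60

Demand slope = (54.5 − 133.5)/(15 − 5) = −7.9, so P = 173 − 7.9Q.
Supply slope = (100 − 38)/(15 − 5) = 6.2, so P = 7 + 6.2Q.
Competitive equilibrium: 173 − 7.9Q = 7 + 6.2Q → Q* = 11.773, P* = 79.9929.
At the ceiling P = 44, quantity supplied = (44 − 7)/6.2 = 5.9677.
Willingness to pay at Q' = 5.9677: 173 − 7.9·5.9677 = 125.8552.
ΔQ = 11.773 − 5.9677 = 5.8053; wedge = 125.8552 − 44 = 81.8552.
Welfare loss = ½ × 5.8053 × 81.8552 = €237.60.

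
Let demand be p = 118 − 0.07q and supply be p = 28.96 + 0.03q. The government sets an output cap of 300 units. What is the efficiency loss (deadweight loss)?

Competitive equilibrium: 118 − 0.07q = 28.96 + 0.03q → q* = 890.4, p* = 55.672.
At q = 300: demand price = 118 − 0.07·300 = 97; supply price = 28.96 + 0.03·300 = 37.96.
Δq = 890.4 − 300 = 590.4; wedge = 97 − 37.96 = 59.04.
Deadweight loss = ½ × 590.4 × 59.04 = 17428.608.

17428.608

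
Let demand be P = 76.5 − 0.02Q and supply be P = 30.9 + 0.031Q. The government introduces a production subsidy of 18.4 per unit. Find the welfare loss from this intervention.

Competitive equilibrium: 76.5 − 0.02Q = 30.9 + 0.031Q → Q* = 894.1176, P* = 58.6176.
The subsidy lowers effective supply by 18.4: P = 12.5 + 0.031Q.
New quantity: 76.5 − 0.02Q = 12.5 + 0.031Q → Q' = 1254.902.
Overproduction ΔQ = 1254.902 − 894.1176 = 360.7844; wedge = subsidy = 18.4.
Deadweight loss = ½ × 360.7844 × 18.4 = 3319.22.

3319.22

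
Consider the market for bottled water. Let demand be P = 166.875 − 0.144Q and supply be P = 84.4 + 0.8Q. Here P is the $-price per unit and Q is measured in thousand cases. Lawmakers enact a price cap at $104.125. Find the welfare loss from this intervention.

Competitive equilibrium: 166.875 − 0.144Q = 84.4 + 0.8Q → Q* = 87.3676, P* = 154.2941.
At the ceiling P = 104.125, quantity supplied = (104.125 − 84.4)/0.8 = 24.6563.
Willingness to pay at Q' = 24.6563: 166.875 − 0.144·24.6563 = 163.3245.
ΔQ = 87.3676 − 24.6563 = 62.7113; wedge = 163.3245 − 104.125 = 59.1995.
Deadweight loss = ½ × 62.7113 × 59.1995 = $1856.24 thousand.

$1856.24 thousand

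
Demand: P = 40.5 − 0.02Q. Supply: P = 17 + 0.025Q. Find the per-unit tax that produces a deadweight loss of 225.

4.5

Competitive equilibrium: 40.5 − 0.02Q = 17 + 0.025Q → Q* = 522.2222, P* = 30.0556.
A tax t gives ΔQ = t/0.045 and wedge t, so DWL = t²/0.09.
t²/0.09 = 225 → t² = 20.25 → t = 4.5.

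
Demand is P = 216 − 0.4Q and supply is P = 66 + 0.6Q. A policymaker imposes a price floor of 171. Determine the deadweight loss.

703.125

Competitive equilibrium: 216 − 0.4Q = 66 + 0.6Q → Q* = 150, P* = 156.
At the floor P = 171, quantity demanded = (216 − 171)/0.4 = 112.5.
Sellers' marginal cost at Q' = 112.5: 66 + 0.6·112.5 = 133.5.
ΔQ = 150 − 112.5 = 37.5; wedge = 171 − 133.5 = 37.5.
Welfare loss = ½ × 37.5 × 37.5 = 703.125.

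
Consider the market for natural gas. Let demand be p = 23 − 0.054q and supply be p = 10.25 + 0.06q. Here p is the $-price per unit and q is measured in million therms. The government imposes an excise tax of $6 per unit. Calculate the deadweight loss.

$157.89 million

Competitive equilibrium: 23 − 0.054q = 10.25 + 0.06q → q* = 111.8421, p* = 16.9605.
With the tax, the buyer price exceeds the seller price by 6: (23 − 0.054q) − (10.25 + 0.06q) = 6 → q' = 59.2105.
Δq = 111.8421 − 59.2105 = 52.6316; the wedge equals the tax, 6.
DWL = ½ × 52.6316 × 6 = $157.89 million.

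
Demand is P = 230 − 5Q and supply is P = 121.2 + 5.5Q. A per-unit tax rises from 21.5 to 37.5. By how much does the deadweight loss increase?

Competitive equilibrium: 230 − 5Q = 121.2 + 5.5Q → Q* = 10.3619, P* = 178.1905.
For a per-unit tax t: ΔQ = t/10.5, so DWL = ½·t·(t/10.5) = t²/21.
At t = 21.5: DWL = 22.012. At t = 37.5: DWL = 66.964.
Increase = 66.964 − 22.012 = 44.95.

44.95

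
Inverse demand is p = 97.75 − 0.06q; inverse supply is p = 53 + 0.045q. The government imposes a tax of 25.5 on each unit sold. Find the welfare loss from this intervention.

Competitive equilibrium: 97.75 − 0.06q = 53 + 0.045q → q* = 426.1905, p* = 72.1786.
With the tax, the buyer price exceeds the seller price by 25.5: (97.75 − 0.06q) − (53 + 0.045q) = 25.5 → q' = 183.3333.
Δq = 426.1905 − 183.3333 = 242.8572; the wedge equals the tax, 25.5.
Deadweight loss = ½ × 242.8572 × 25.5 = 3096.43.

3096.43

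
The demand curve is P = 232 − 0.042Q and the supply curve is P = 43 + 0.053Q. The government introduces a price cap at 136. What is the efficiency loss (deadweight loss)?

Competitive equilibrium: 232 − 0.042Q = 43 + 0.053Q → Q* = 1989.4737, P* = 148.4421.
At the ceiling P = 136, quantity supplied = (136 − 43)/0.053 = 1754.717.
Willingness to pay at Q' = 1754.717: 232 − 0.042·1754.717 = 158.3019.
ΔQ = 1989.4737 − 1754.717 = 234.7567; wedge = 158.3019 − 136 = 22.3019.
DWL = ½ × 234.7567 × 22.3019 = 2617.76.

2617.76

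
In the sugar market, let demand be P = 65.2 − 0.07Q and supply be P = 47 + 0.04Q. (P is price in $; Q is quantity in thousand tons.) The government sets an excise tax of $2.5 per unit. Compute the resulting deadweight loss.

$28.41 thousand

Competitive equilibrium: 65.2 − 0.07Q = 47 + 0.04Q → Q* = 165.4545, P* = 53.6182.
With the tax, the buyer price exceeds the seller price by 2.5: (65.2 − 0.07Q) − (47 + 0.04Q) = 2.5 → Q' = 142.7273.
ΔQ = 165.4545 − 142.7273 = 22.7272; the wedge equals the tax, 2.5.
DWL = ½ × 22.7272 × 2.5 = $28.41 thousand.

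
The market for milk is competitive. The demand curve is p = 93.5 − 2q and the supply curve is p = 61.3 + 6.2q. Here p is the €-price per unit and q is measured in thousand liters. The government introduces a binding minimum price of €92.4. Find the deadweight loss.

€46.75 thousand

Competitive equilibrium: 93.5 − 2q = 61.3 + 6.2q → q* = 3.9268, p* = 85.6463.
At the floor p = 92.4, quantity demanded = (93.5 − 92.4)/2 = 0.55.
Sellers' marginal cost at q' = 0.55: 61.3 + 6.2·0.55 = 64.71.
Δq = 3.9268 − 0.55 = 3.3768; wedge = 92.4 − 64.71 = 27.69.
Deadweight loss = ½ × 3.3768 × 27.69 = €46.75 thousand.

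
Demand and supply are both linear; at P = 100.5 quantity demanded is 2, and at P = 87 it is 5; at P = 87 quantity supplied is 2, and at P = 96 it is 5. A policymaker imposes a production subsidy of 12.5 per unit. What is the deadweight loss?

10.42

Demand slope = (87 − 100.5)/(5 − 2) = −4.5, so P = 109.5 − 4.5Q.
Supply slope = (96 − 87)/(5 − 2) = 3, so P = 81 + 3Q.
Competitive equilibrium: 109.5 − 4.5Q = 81 + 3Q → Q* = 3.8, P* = 92.4.
The subsidy lowers effective supply by 12.5: P = 68.5 + 3Q.
New quantity: 109.5 − 4.5Q = 68.5 + 3Q → Q' = 5.4667.
Overproduction ΔQ = 5.4667 − 3.8 = 1.6667; wedge = subsidy = 12.5.
Welfare loss = ½ × 1.6667 × 12.5 = 10.42.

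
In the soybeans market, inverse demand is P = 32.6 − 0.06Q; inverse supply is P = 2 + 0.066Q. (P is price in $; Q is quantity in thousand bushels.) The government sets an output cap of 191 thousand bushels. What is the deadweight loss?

$169.42 thousand

Competitive equilibrium: 32.6 − 0.06Q = 2 + 0.066Q → Q* = 242.8571, P* = 18.0286.
At Q = 191: demand price = 32.6 − 0.06·191 = 21.14; supply price = 2 + 0.066·191 = 14.606.
ΔQ = 242.8571 − 191 = 51.8571; wedge = 21.14 − 14.606 = 6.534.
Deadweight loss = ½ × 51.8571 × 6.534 = $169.42 thousand.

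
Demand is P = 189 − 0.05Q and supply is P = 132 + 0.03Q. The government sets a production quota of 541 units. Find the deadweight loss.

1176.49

Competitive equilibrium: 189 − 0.05Q = 132 + 0.03Q → Q* = 712.5, P* = 153.375.
At Q = 541: demand price = 189 − 0.05·541 = 161.95; supply price = 132 + 0.03·541 = 148.23.
ΔQ = 712.5 − 541 = 171.5; wedge = 161.95 − 148.23 = 13.72.
The triangle = ½ × 171.5 × 13.72 = 1176.49.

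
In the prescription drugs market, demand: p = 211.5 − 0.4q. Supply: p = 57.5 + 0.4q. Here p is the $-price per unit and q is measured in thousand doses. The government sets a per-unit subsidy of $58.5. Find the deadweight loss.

$2138.91 thousand

Competitive equilibrium: 211.5 − 0.4q = 57.5 + 0.4q → q* = 192.5, p* = 134.5.
The subsidy lowers effective supply by 58.5: p = 0.4q − 1.
New quantity: 211.5 − 0.4q = 0.4q − 1 → q' = 265.625.
Overproduction Δq = 265.625 − 192.5 = 73.125; wedge = subsidy = 58.5.
Deadweight loss = ½ × 73.125 × 58.5 = $2138.91 thousand.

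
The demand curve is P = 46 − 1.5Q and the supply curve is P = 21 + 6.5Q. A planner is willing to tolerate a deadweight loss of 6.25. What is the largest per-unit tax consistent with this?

10

Competitive equilibrium: 46 − 1.5Q = 21 + 6.5Q → Q* = 3.125, P* = 41.3125.
A tax t gives ΔQ = t/8 and wedge t, so DWL = t²/16.
t²/16 = 6.25 → t² = 100 → t = 10.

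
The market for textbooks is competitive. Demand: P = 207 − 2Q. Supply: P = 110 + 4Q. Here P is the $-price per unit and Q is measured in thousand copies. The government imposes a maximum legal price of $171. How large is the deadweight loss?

$2.52 thousand

Competitive equilibrium: 207 − 2Q = 110 + 4Q → Q* = 16.1667, P* = 174.6667.
At the ceiling P = 171, quantity supplied = (171 − 110)/4 = 15.25.
Willingness to pay at Q' = 15.25: 207 − 2·15.25 = 176.5.
ΔQ = 16.1667 − 15.25 = 0.9167; wedge = 176.5 − 171 = 5.5.
The triangle = ½ × 0.9167 × 5.5 = $2.52 thousand.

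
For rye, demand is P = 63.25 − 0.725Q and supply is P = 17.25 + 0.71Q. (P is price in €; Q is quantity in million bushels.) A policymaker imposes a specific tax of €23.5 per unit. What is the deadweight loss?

Competitive equilibrium: 63.25 − 0.725Q = 17.25 + 0.71Q → Q* = 32.0557, P* = 40.0096.
With the tax, the buyer price exceeds the seller price by 23.5: (63.25 − 0.725Q) − (17.25 + 0.71Q) = 23.5 → Q' = 15.6794.
ΔQ = 32.0557 − 15.6794 = 16.3763; the wedge equals the tax, 23.5.
Deadweight loss = ½ × 16.3763 × 23.5 = €192.42 million.

€192.42 million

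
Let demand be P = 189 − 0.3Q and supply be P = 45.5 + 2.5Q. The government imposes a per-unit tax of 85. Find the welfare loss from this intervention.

Competitive equilibrium: 189 − 0.3Q = 45.5 + 2.5Q → Q* = 51.25, P* = 173.625.
With the tax, the buyer price exceeds the seller price by 85: (189 − 0.3Q) − (45.5 + 2.5Q) = 85 → Q' = 20.8929.
ΔQ = 51.25 − 20.8929 = 30.3571; the wedge equals the tax, 85.
DWL = ½ × 30.3571 × 85 = 1290.18.

1290.18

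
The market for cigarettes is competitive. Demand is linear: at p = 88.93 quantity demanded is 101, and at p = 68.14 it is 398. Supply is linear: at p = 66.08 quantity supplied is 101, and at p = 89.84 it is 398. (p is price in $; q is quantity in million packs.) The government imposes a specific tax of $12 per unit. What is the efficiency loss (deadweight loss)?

Demand slope = (68.14 − 88.93)/(398 − 101) = −0.07, so p = 96 − 0.07q.
Supply slope = (89.84 − 66.08)/(398 − 101) = 0.08, so p = 58 + 0.08q.
Competitive equilibrium: 96 − 0.07q = 58 + 0.08q → q* = 253.3333, p* = 78.2667.
With the tax, the buyer price exceeds the seller price by 12: (96 − 0.07q) − (58 + 0.08q) = 12 → q' = 173.3333.
Δq = 253.3333 − 173.3333 = 80; the wedge equals the tax, 12.
The triangle = ½ × 80 × 12 = $480 million.

$480 million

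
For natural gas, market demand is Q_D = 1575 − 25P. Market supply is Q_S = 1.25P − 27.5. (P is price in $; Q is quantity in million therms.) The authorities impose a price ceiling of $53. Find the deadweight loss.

In inverse form: demand P = 63 − 0.04Q, supply P = 22 + 0.8Q.
Competitive equilibrium: 63 − 0.04Q = 22 + 0.8Q → Q* = 48.8095, P* = 61.0476.
At the ceiling P = 53, quantity supplied = (53 − 22)/0.8 = 38.75.
Willingness to pay at Q' = 38.75: 63 − 0.04·38.75 = 61.45.
ΔQ = 48.8095 − 38.75 = 10.0595; wedge = 61.45 − 53 = 8.45.
DWL = ½ × 10.0595 × 8.45 = $42.50 million.

$42.50 million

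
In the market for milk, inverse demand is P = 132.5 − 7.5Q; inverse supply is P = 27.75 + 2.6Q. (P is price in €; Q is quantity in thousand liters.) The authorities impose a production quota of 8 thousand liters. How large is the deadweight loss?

€28.40 thousand

Competitive equilibrium: 132.5 − 7.5Q = 27.75 + 2.6Q → Q* = 10.3713, P* = 54.7153.
At Q = 8: demand price = 132.5 − 7.5·8 = 72.5; supply price = 27.75 + 2.6·8 = 48.55.
ΔQ = 10.3713 − 8 = 2.3713; wedge = 72.5 − 48.55 = 23.95.
DWL = ½ × 2.3713 × 23.95 = €28.40 thousand.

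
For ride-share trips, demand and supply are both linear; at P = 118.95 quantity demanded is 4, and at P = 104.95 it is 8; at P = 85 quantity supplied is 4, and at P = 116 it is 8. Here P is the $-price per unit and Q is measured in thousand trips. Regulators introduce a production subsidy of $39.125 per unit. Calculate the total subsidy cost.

$410.64 thousand

Demand slope = (104.95 − 118.95)/(8 − 4) = −3.5, so P = 132.95 − 3.5Q.
Supply slope = (116 − 85)/(8 − 4) = 7.75, so P = 54 + 7.75Q.
Competitive equilibrium: 132.95 − 3.5Q = 54 + 7.75Q → Q* = 7.0178, P* = 108.3878.
The subsidy lowers effective supply by 39.125: P = 14.875 + 7.75Q.
New quantity: 132.95 − 3.5Q = 14.875 + 7.75Q → Q' = 10.4956.
Total subsidy cost = 39.125 × 10.4956 = $410.64 thousand.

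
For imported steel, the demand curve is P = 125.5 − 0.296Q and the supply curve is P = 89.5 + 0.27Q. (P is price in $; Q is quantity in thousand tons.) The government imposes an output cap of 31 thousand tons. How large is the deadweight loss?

Competitive equilibrium: 125.5 − 0.296Q = 89.5 + 0.27Q → Q* = 63.6042, P* = 106.6731.
At Q = 31: demand price = 125.5 − 0.296·31 = 116.324; supply price = 89.5 + 0.27·31 = 97.87.
ΔQ = 63.6042 − 31 = 32.6042; wedge = 116.324 − 97.87 = 18.454.
Deadweight loss = ½ × 32.6042 × 18.454 = $300.84 thousand.

$300.84 thousand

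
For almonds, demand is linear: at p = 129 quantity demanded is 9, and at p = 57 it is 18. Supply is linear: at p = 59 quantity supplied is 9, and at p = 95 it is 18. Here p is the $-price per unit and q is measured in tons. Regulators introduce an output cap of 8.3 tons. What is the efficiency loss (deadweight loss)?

Demand slope = (57 − 129)/(18 − 9) = −8, so p = 201 − 8q.
Supply slope = (95 − 59)/(18 − 9) = 4, so p = 23 + 4q.
Competitive equilibrium: 201 − 8q = 23 + 4q → q* = 14.8333, p* = 82.3333.
At q = 8.3: demand price = 201 − 8·8.3 = 134.6; supply price = 23 + 4·8.3 = 56.2.
Δq = 14.8333 − 8.3 = 6.5333; wedge = 134.6 − 56.2 = 78.4.
The triangle = ½ × 6.5333 × 78.4 = $256.11.

$256.11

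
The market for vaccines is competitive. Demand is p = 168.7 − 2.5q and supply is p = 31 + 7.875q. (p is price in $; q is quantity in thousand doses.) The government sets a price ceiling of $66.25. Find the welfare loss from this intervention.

Competitive equilibrium: 168.7 − 2.5q = 31 + 7.875q → q* = 13.2723, p* = 135.5193.
At the ceiling p = 66.25, quantity supplied = (66.25 − 31)/7.875 = 4.4762.
Willingness to pay at q' = 4.4762: 168.7 − 2.5·4.4762 = 157.5095.
Δq = 13.2723 − 4.4762 = 8.7961; wedge = 157.5095 − 66.25 = 91.2595.
The triangle = ½ × 8.7961 × 91.2595 = $401.36 thousand.

$401.36 thousand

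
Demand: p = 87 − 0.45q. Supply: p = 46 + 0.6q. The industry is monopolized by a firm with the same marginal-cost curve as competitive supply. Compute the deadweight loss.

Competitive equilibrium: 87 − 0.45q = 46 + 0.6q → q* = 39.0476, p* = 69.4286.
Marginal revenue: MR = 87 − 0.9q. Set MR = MC: 87 − 0.9q = 46 + 0.6q → q_m = 27.3333.
Price p_m = 87 − 0.45·27.3333 = 74.7; MC(q_m) = 46 + 0.6·27.3333 = 62.4.
Competitive q* = 39.0476, so Δq = 11.7143; wedge = 74.7 − 62.4 = 12.3.
Welfare loss = ½ × 11.7143 × 12.3 = 72.04.

72.04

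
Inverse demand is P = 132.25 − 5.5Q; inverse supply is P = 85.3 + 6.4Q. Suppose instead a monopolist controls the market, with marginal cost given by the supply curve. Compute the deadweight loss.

Competitive equilibrium: 132.25 − 5.5Q = 85.3 + 6.4Q → Q* = 3.9454, P* = 110.5504.
Marginal revenue: MR = 132.25 − 11Q. Set MR = MC: 132.25 − 11Q = 85.3 + 6.4Q → Q_m = 2.6983.
Price P_m = 132.25 − 5.5·2.6983 = 117.4094; MC(Q_m) = 85.3 + 6.4·2.6983 = 102.5691.
Competitive Q* = 3.9454, so ΔQ = 1.2471; wedge = 117.4094 − 102.5691 = 14.8403.
Welfare loss = ½ × 1.2471 × 14.8403 = 9.25.

9.25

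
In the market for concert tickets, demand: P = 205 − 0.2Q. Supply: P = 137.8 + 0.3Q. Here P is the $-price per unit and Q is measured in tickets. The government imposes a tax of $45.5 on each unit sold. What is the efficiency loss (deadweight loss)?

Competitive equilibrium: 205 − 0.2Q = 137.8 + 0.3Q → Q* = 134.4, P* = 178.12.
With the tax, the buyer price exceeds the seller price by 45.5: (205 − 0.2Q) − (137.8 + 0.3Q) = 45.5 → Q' = 43.4.
ΔQ = 134.4 − 43.4 = 91; the wedge equals the tax, 45.5.
Deadweight loss = ½ × 91 × 45.5 = $2070.25.

$2070.25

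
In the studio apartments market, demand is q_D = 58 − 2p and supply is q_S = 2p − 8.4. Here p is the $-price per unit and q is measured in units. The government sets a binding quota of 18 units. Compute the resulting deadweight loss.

$23.12

In inverse form: demand p = 29 − 0.5q, supply p = 4.2 + 0.5q.
Competitive equilibrium: 29 − 0.5q = 4.2 + 0.5q → q* = 24.8, p* = 16.6.
At q = 18: demand price = 29 − 0.5·18 = 20; supply price = 4.2 + 0.5·18 = 13.2.
Δq = 24.8 − 18 = 6.8; wedge = 20 − 13.2 = 6.8.
Welfare loss = ½ × 6.8 × 6.8 = $23.12.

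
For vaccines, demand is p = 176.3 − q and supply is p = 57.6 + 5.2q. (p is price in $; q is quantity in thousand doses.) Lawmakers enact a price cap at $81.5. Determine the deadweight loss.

Competitive equilibrium: 176.3 − q = 57.6 + 5.2q → q* = 19.1452, p* = 157.1548.
At the ceiling p = 81.5, quantity supplied = (81.5 − 57.6)/5.2 = 4.5962.
Willingness to pay at q' = 4.5962: 176.3 − 1·4.5962 = 171.7038.
Δq = 19.1452 − 4.5962 = 14.549; wedge = 171.7038 − 81.5 = 90.2038.
DWL = ½ × 14.549 × 90.2038 = $656.19 thousand.

$656.19 thousand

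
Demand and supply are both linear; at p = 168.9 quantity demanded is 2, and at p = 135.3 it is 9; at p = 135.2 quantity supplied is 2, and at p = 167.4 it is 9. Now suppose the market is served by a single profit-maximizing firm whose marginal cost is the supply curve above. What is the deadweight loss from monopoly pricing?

16.75

Demand slope = (135.3 − 168.9)/(9 − 2) = −4.8, so p = 178.5 − 4.8q.
Supply slope = (167.4 − 135.2)/(9 − 2) = 4.6, so p = 126 + 4.6q.
Competitive equilibrium: 178.5 − 4.8q = 126 + 4.6q → q* = 5.5851, p* = 151.6915.
Marginal revenue: MR = 178.5 − 9.6q. Set MR = MC: 178.5 − 9.6q = 126 + 4.6q → q_m = 3.6972.
Price p_m = 178.5 − 4.8·3.6972 = 160.7534; MC(q_m) = 126 + 4.6·3.6972 = 143.0071.
Competitive q* = 5.5851, so Δq = 1.8879; wedge = 160.7534 − 143.0071 = 17.7463.
Deadweight loss = ½ × 1.8879 × 17.7463 = 16.75.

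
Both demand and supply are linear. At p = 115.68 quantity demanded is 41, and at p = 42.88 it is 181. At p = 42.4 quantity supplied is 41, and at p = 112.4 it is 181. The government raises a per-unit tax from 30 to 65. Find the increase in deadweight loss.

1629.90

Demand slope = (42.88 − 115.68)/(181 − 41) = −0.52, so p = 137 − 0.52q.
Supply slope = (112.4 − 42.4)/(181 − 41) = 0.5, so p = 21.9 + 0.5q.
Competitive equilibrium: 137 − 0.52q = 21.9 + 0.5q → q* = 112.8431, p* = 78.3216.
For a per-unit tax t: Δq = t/1.02, so DWL = ½·t·(t/1.02) = t²/2.04.
At t = 30: DWL = 441.176. At t = 65: DWL = 2071.078.
Increase = 2071.078 − 441.176 = 1629.90.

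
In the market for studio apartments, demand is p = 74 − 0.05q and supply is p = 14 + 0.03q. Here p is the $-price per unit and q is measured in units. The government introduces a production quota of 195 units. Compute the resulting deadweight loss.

Competitive equilibrium: 74 − 0.05q = 14 + 0.03q → q* = 750, p* = 36.5.
At q = 195: demand price = 74 − 0.05·195 = 64.25; supply price = 14 + 0.03·195 = 19.85.
Δq = 750 − 195 = 555; wedge = 64.25 − 19.85 = 44.4.
Welfare loss = ½ × 555 × 44.4 = $12321.

$12321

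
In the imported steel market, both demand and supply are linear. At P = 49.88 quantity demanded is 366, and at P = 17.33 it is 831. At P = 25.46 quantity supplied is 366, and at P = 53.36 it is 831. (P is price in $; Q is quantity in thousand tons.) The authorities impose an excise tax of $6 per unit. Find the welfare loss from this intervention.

$138.46 thousand

Demand slope = (17.33 − 49.88)/(831 − 366) = −0.07, so P = 75.5 − 0.07Q.
Supply slope = (53.36 − 25.46)/(831 − 366) = 0.06, so P = 3.5 + 0.06Q.
Competitive equilibrium: 75.5 − 0.07Q = 3.5 + 0.06Q → Q* = 553.8462, P* = 36.7308.
With the tax, the buyer price exceeds the seller price by 6: (75.5 − 0.07Q) − (3.5 + 0.06Q) = 6 → Q' = 507.6923.
ΔQ = 553.8462 − 507.6923 = 46.1539; the wedge equals the tax, 6.
The triangle = ½ × 46.1539 × 6 = $138.46 thousand.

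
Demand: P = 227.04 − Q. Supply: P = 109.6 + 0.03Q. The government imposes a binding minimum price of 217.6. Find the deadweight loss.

Competitive equilibrium: 227.04 − Q = 109.6 + 0.03Q → Q* = 114.0194, P* = 113.0206.
At the floor P = 217.6, quantity demanded = (227.04 − 217.6)/1 = 9.44.
Sellers' marginal cost at Q' = 9.44: 109.6 + 0.03·9.44 = 109.8832.
ΔQ = 114.0194 − 9.44 = 104.5794; wedge = 217.6 − 109.8832 = 107.7168.
The triangle = ½ × 104.5794 × 107.7168 = 5632.48.

5632.48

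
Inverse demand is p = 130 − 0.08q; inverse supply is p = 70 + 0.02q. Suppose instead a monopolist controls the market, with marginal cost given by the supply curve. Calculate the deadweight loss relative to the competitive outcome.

3555.56

Competitive equilibrium: 130 − 0.08q = 70 + 0.02q → q* = 600, p* = 82.
Marginal revenue: MR = 130 − 0.16q. Set MR = MC: 130 − 0.16q = 70 + 0.02q → q_m = 333.333333.
Price p_m = 130 − 0.08·333.333333 = 103.333333; MC(q_m) = 70 + 0.02·333.333333 = 76.666667.
Competitive q* = 600, so Δq = 266.666667; wedge = 103.333333 − 76.666667 = 26.666666.
DWL = ½ × 266.666667 × 26.666666 = 3555.56.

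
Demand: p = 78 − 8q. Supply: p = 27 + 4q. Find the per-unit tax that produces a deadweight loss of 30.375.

Competitive equilibrium: 78 − 8q = 27 + 4q → q* = 4.25, p* = 44.
A tax t gives Δq = t/12 and wedge t, so DWL = t²/24.
t²/24 = 30.375 → t² = 729 → t = 27.

27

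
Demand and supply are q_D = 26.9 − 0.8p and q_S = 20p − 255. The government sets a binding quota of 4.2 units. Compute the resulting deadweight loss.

91.39

In inverse form: demand p = 33.625 − 1.25q, supply p = 12.75 + 0.05q.
Competitive equilibrium: 33.625 − 1.25q = 12.75 + 0.05q → q* = 16.0577, p* = 13.5529.
At q = 4.2: demand price = 33.625 − 1.25·4.2 = 28.375; supply price = 12.75 + 0.05·4.2 = 12.96.
Δq = 16.0577 − 4.2 = 11.8577; wedge = 28.375 − 12.96 = 15.415.
Deadweight loss = ½ × 11.8577 × 15.415 = 91.39.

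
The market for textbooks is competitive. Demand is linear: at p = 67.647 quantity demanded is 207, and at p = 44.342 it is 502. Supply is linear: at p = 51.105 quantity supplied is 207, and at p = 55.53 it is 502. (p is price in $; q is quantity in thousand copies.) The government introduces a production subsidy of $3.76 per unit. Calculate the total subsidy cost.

$1590.40 thousand

Demand slope = (44.342 − 67.647)/(502 − 207) = −0.079, so p = 84 − 0.079q.
Supply slope = (55.53 − 51.105)/(502 − 207) = 0.015, so p = 48 + 0.015q.
Competitive equilibrium: 84 − 0.079q = 48 + 0.015q → q* = 382.9787, p* = 53.7447.
The subsidy lowers effective supply by 3.76: p = 44.24 + 0.015q.
New quantity: 84 − 0.079q = 44.24 + 0.015q → q' = 422.9787.
Total subsidy cost = 3.76 × 422.9787 = $1590.40 thousand.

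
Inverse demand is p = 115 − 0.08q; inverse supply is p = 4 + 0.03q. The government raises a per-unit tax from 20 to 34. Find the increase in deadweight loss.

Competitive equilibrium: 115 − 0.08q = 4 + 0.03q → q* = 1009.0909, p* = 34.2727.
For a per-unit tax t: Δq = t/0.11, so DWL = ½·t·(t/0.11) = t²/0.22.
At t = 20: DWL = 1818.182. At t = 34: DWL = 5254.545.
Increase = 5254.545 − 1818.182 = 3436.36.

3436.36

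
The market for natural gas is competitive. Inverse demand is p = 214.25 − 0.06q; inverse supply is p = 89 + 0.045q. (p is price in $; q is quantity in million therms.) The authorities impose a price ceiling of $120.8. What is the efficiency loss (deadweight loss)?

Competitive equilibrium: 214.25 − 0.06q = 89 + 0.045q → q* = 1192.8571, p* = 142.6786.
At the ceiling p = 120.8, quantity supplied = (120.8 − 89)/0.045 = 706.6667.
Willingness to pay at q' = 706.6667: 214.25 − 0.06·706.6667 = 171.85.
Δq = 1192.8571 − 706.6667 = 486.1904; wedge = 171.85 − 120.8 = 51.05.
DWL = ½ × 486.1904 × 51.05 = $12410.01 million.

$12410.01 million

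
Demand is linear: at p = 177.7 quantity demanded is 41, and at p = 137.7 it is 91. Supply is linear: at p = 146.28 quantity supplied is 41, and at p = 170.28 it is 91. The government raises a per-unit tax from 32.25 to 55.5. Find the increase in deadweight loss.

Demand slope = (137.7 − 177.7)/(91 − 41) = −0.8, so p = 210.5 − 0.8q.
Supply slope = (170.28 − 146.28)/(91 − 41) = 0.48, so p = 126.6 + 0.48q.
Competitive equilibrium: 210.5 − 0.8q = 126.6 + 0.48q → q* = 65.5469, p* = 158.0625.
For a per-unit tax t: Δq = t/1.28, so DWL = ½·t·(t/1.28) = t²/2.56.
At t = 32.25: DWL = 406.274. At t = 55.5: DWL = 1203.223.
Increase = 1203.223 − 406.274 = 796.95.

796.95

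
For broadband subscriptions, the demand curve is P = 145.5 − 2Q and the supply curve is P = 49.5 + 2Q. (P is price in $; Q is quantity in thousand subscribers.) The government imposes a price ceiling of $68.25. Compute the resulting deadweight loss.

$427.78 thousand

Competitive equilibrium: 145.5 − 2Q = 49.5 + 2Q → Q* = 24, P* = 97.5.
At the ceiling P = 68.25, quantity supplied = (68.25 − 49.5)/2 = 9.375.
Willingness to pay at Q' = 9.375: 145.5 − 2·9.375 = 126.75.
ΔQ = 24 − 9.375 = 14.625; wedge = 126.75 − 68.25 = 58.5.
The triangle = ½ × 14.625 × 58.5 = $427.78 thousand.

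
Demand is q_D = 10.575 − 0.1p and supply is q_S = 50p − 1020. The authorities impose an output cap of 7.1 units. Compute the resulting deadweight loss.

10.07

In inverse form: demand p = 105.75 − 10q, supply p = 20.4 + 0.02q.
Competitive equilibrium: 105.75 − 10q = 20.4 + 0.02q → q* = 8.518, p* = 20.5704.
At q = 7.1: demand price = 105.75 − 10·7.1 = 34.75; supply price = 20.4 + 0.02·7.1 = 20.542.
Δq = 8.518 − 7.1 = 1.418; wedge = 34.75 − 20.542 = 14.208.
The triangle = ½ × 1.418 × 14.208 = 10.07.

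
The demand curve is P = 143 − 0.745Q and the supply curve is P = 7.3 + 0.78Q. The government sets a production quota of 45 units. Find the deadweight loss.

Competitive equilibrium: 143 − 0.745Q = 7.3 + 0.78Q → Q* = 88.9836, P* = 76.7072.
At Q = 45: demand price = 143 − 0.745·45 = 109.475; supply price = 7.3 + 0.78·45 = 42.4.
ΔQ = 88.9836 − 45 = 43.9836; wedge = 109.475 − 42.4 = 67.075.
DWL = ½ × 43.9836 × 67.075 = 1475.10.

1475.10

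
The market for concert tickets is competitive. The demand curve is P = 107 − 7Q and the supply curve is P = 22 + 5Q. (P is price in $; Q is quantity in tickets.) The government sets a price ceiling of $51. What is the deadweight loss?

$9.88

Competitive equilibrium: 107 − 7Q = 22 + 5Q → Q* = 7.0833, P* = 57.4167.
At the ceiling P = 51, quantity supplied = (51 − 22)/5 = 5.8.
Willingness to pay at Q' = 5.8: 107 − 7·5.8 = 66.4.
ΔQ = 7.0833 − 5.8 = 1.2833; wedge = 66.4 − 51 = 15.4.
DWL = ½ × 1.2833 × 15.4 = $9.88.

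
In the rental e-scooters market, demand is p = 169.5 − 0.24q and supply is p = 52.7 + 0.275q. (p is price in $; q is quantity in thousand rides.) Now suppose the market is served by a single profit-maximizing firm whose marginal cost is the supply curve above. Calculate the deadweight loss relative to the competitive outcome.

Competitive equilibrium: 169.5 − 0.24q = 52.7 + 0.275q → q* = 226.7961, p* = 115.0689.
Marginal revenue: MR = 169.5 − 0.48q. Set MR = MC: 169.5 − 0.48q = 52.7 + 0.275q → q_m = 154.702.
Price p_m = 169.5 − 0.24·154.702 = 132.3715; MC(q_m) = 52.7 + 0.275·154.702 = 95.2431.
Competitive q* = 226.7961, so Δq = 72.0941; wedge = 132.3715 − 95.2431 = 37.1284.
Welfare loss = ½ × 72.0941 × 37.1284 = $1338.37 thousand.

$1338.37 thousand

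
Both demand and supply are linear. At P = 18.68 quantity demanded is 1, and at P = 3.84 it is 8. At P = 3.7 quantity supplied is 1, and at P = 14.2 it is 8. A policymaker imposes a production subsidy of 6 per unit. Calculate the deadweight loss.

Demand slope = (3.84 − 18.68)/(8 − 1) = −2.12, so P = 20.8 − 2.12Q.
Supply slope = (14.2 − 3.7)/(8 − 1) = 1.5, so P = 2.2 + 1.5Q.
Competitive equilibrium: 20.8 − 2.12Q = 2.2 + 1.5Q → Q* = 5.1381, P* = 9.9072.
The subsidy lowers effective supply by 6: P = 1.5Q − 3.8.
New quantity: 20.8 − 2.12Q = 1.5Q − 3.8 → Q' = 6.7956.
Overproduction ΔQ = 6.7956 − 5.1381 = 1.6575; wedge = subsidy = 6.
DWL = ½ × 1.6575 × 6 = 4.97.

4.97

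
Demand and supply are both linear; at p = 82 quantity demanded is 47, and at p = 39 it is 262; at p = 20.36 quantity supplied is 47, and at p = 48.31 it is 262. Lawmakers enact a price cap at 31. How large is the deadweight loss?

1817.11

Demand slope = (39 − 82)/(262 − 47) = −0.2, so p = 91.4 − 0.2q.
Supply slope = (48.31 − 20.36)/(262 − 47) = 0.13, so p = 14.25 + 0.13q.
Competitive equilibrium: 91.4 − 0.2q = 14.25 + 0.13q → q* = 233.7879, p* = 44.6424.
At the ceiling p = 31, quantity supplied = (31 − 14.25)/0.13 = 128.8462.
Willingness to pay at q' = 128.8462: 91.4 − 0.2·128.8462 = 65.6308.
Δq = 233.7879 − 128.8462 = 104.9417; wedge = 65.6308 − 31 = 34.6308.
The triangle = ½ × 104.9417 × 34.6308 = 1817.11.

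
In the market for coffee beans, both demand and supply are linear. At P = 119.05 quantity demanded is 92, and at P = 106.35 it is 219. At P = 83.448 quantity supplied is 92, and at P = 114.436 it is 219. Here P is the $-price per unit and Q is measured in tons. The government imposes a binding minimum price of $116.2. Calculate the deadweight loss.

$967.35

Demand slope = (106.35 − 119.05)/(219 − 92) = −0.1, so P = 128.25 − 0.1Q.
Supply slope = (114.436 − 83.448)/(219 − 92) = 0.244, so P = 61 + 0.244Q.
Competitive equilibrium: 128.25 − 0.1Q = 61 + 0.244Q → Q* = 195.4942, P* = 108.7006.
At the floor P = 116.2, quantity demanded = (128.25 − 116.2)/0.1 = 120.5.
Sellers' marginal cost at Q' = 120.5: 61 + 0.244·120.5 = 90.402.
ΔQ = 195.4942 − 120.5 = 74.9942; wedge = 116.2 − 90.402 = 25.798.
The triangle = ½ × 74.9942 × 25.798 = $967.35.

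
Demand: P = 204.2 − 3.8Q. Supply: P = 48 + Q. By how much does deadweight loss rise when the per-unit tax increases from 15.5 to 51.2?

248.04

Competitive equilibrium: 204.2 − 3.8Q = 48 + Q → Q* = 32.5417, P* = 80.5417.
For a per-unit tax t: ΔQ = t/4.8, so DWL = ½·t·(t/4.8) = t²/9.6.
At t = 15.5: DWL = 25.026. At t = 51.2: DWL = 273.067.
Increase = 273.067 − 25.026 = 248.04.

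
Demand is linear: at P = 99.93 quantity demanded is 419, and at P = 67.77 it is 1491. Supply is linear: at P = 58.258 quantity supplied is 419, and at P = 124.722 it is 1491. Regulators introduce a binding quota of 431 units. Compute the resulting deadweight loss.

8944.36

Demand slope = (67.77 − 99.93)/(1491 − 419) = −0.03, so P = 112.5 − 0.03Q.
Supply slope = (124.722 − 58.258)/(1491 − 419) = 0.062, so P = 32.28 + 0.062Q.
Competitive equilibrium: 112.5 − 0.03Q = 32.28 + 0.062Q → Q* = 871.9565, P* = 86.3413.
At Q = 431: demand price = 112.5 − 0.03·431 = 99.57; supply price = 32.28 + 0.062·431 = 59.002.
ΔQ = 871.9565 − 431 = 440.9565; wedge = 99.57 − 59.002 = 40.568.
The triangle = ½ × 440.9565 × 40.568 = 8944.36.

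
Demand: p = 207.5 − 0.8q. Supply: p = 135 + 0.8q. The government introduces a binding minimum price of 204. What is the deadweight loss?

Competitive equilibrium: 207.5 − 0.8q = 135 + 0.8q → q* = 45.3125, p* = 171.25.
At the floor p = 204, quantity demanded = (207.5 − 204)/0.8 = 4.375.
Sellers' marginal cost at q' = 4.375: 135 + 0.8·4.375 = 138.5.
Δq = 45.3125 − 4.375 = 40.9375; wedge = 204 − 138.5 = 65.5.
DWL = ½ × 40.9375 × 65.5 = 1340.70.

1340.70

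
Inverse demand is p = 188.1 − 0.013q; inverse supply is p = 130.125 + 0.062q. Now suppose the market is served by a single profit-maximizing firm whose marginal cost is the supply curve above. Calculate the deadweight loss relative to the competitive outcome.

489

Competitive equilibrium: 188.1 − 0.013q = 130.125 + 0.062q → q* = 773, p* = 178.051.
Marginal revenue: MR = 188.1 − 0.026q. Set MR = MC: 188.1 − 0.026q = 130.125 + 0.062q → q_m = 658.8068.
Price p_m = 188.1 − 0.013·658.8068 = 179.5355; MC(q_m) = 130.125 + 0.062·658.8068 = 170.971.
Competitive q* = 773, so Δq = 114.1932; wedge = 179.5355 − 170.971 = 8.5645.
DWL = ½ × 114.1932 × 8.5645 = 489.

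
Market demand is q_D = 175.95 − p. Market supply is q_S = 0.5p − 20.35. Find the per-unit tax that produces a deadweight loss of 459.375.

In inverse form: demand p = 175.95 − q, supply p = 40.7 + 2q.
Competitive equilibrium: 175.95 − q = 40.7 + 2q → q* = 45.0833, p* = 130.8667.
A tax t gives Δq = t/3 and wedge t, so DWL = t²/6.
t²/6 = 459.375 → t² = 2756.25 → t = 52.5.

52.5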